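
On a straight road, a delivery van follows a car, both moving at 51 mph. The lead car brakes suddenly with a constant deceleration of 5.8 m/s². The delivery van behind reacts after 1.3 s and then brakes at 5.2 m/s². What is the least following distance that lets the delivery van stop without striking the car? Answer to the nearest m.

51 mph × 0.44704 = 22.7990 m/s.
Leader travels v²/(2a_L) = 519.794 / 11.600 = 44.810 m before stopping.
Follower covers v·t_r = 22.7990 × 1.3 = 29.639 m while reacting, then v²/(2a_F) = 519.794 / 10.400 = 49.980 m while braking, for a total of 29.639 + 49.980 = 79.619 m.
Since a_F ≤ a_L and the follower starts braking later, the follower is never slower than the leader, so the closest approach is when both have stopped.
Minimum gap = 79.619 − 44.810 = 34.809 m.

Minimum gap ≈ 35 m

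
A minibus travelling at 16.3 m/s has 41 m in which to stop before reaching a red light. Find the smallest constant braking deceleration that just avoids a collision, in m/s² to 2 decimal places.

v² = 2a·d ⇒ a = v²/(2d) = 16.3000² / (2 × 41.000) = 265.690 / 82.000 = 3.2401 m/s².

Required deceleration ≈ 3.24 m/s²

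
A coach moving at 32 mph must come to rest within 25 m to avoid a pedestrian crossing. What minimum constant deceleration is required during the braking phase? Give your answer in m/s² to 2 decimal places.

Required deceleration ≈ 4.09 m/s²

32 mph × 0.44704 = 14.3053 m/s.
v² = 2a·d ⇒ a = v²/(2d) = 14.3053² / (2 × 25.000) = 204.642 / 50.000 = 4.0928 m/s².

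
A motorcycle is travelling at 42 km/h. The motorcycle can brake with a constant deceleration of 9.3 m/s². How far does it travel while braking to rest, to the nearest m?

42 km/h ÷ 3.6 = 11.6667 m/s.
Braking distance = v²/(2a) = 11.6667² / (2 × 9.300) = 136.112 / 18.600 = 7.318 m.

Braking distance ≈ 7 m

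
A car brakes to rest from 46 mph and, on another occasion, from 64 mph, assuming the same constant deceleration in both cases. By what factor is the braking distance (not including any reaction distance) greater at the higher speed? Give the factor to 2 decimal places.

Factor ≈ 1.94

Braking distance d = v²/(2a), so with a fixed, d ∝ v².
Factor = (64/46)² = 1.3913² = 1.9357.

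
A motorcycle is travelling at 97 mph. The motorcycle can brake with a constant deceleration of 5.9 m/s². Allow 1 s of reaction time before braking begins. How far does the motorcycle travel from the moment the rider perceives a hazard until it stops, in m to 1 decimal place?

97 mph × 0.44704 = 43.3629 m/s.
Reaction distance = v·t_r = 43.3629 × 1 = 43.363 m.
Braking distance = v²/(2a) = 43.3629² / (2 × 5.900) = 1880.341 / 11.800 = 159.351 m.
Total = 43.363 + 159.351 = 202.714 m.

Total stopping distance ≈ 202.7 m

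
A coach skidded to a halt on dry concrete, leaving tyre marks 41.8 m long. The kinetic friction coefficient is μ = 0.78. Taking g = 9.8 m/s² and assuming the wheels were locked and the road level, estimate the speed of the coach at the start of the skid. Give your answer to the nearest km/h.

Initial speed ≈ 91 km/h

Deceleration a = μg = 0.78 × 9.8 = 7.644 m/s².
v = √(2a·d) = √(2 × 7.644 × 41.8) = √639.038 = 25.2792 m/s.
= 25.2792 × 3.6 = 91.005 km/h.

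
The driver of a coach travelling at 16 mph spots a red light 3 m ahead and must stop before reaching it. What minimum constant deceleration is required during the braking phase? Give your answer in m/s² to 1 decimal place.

Required deceleration ≈ 8.5 m/s²

16 mph × 0.44704 = 7.1526 m/s.
v² = 2a·d ⇒ a = v²/(2d) = 7.1526² / (2 × 3.000) = 51.160 / 6.000 = 8.5267 m/s².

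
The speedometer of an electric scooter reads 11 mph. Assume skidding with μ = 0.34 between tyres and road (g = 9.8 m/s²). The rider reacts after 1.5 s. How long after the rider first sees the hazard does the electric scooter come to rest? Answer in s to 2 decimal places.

Total time ≈ 2.98 s

11 mph × 0.44704 = 4.9174 m/s.
a = μg = 0.34 × 9.8 = 3.332 m/s².
Braking time = v/a = 4.9174 / 3.332 = 1.476 s.
Total = 1.5 + 1.476 = 2.976 s.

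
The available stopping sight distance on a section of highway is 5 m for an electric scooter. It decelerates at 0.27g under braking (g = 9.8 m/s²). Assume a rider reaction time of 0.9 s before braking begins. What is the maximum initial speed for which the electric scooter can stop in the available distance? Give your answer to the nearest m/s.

a = 0.27 × 9.8 = 2.646 m/s².
Stopping distance: v·t_r + v²/(2a) = 5 with t_r = 0.9 s and a = 2.646 m/s².
So v² + 4.763 v − 26.46 = 0.
Positive root: v = −a·t_r + √((a·t_r)² + 2a·d) = −2.381 + √(5.669 + 26.46) = 3.2872 m/s.

Maximum speed ≈ 3 m/s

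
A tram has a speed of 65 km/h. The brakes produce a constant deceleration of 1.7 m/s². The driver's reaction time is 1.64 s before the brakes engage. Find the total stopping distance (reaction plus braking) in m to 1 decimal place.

65 km/h ÷ 3.6 = 18.0556 m/s.
Reaction distance = v·t_r = 18.0556 × 1.64 = 29.611 m.
Braking distance = v²/(2a) = 18.0556² / (2 × 1.700) = 326.005 / 3.400 = 95.884 m.
Total = 29.611 + 95.884 = 125.495 m.

Total stopping distance ≈ 125.5 m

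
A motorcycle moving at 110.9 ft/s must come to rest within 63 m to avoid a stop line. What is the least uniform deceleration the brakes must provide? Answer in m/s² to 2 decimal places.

Required deceleration ≈ 9.07 m/s²

110.9 ft/s × 0.3048 = 33.8023 m/s.
v² = 2a·d ⇒ a = v²/(2d) = 33.8023² / (2 × 63.000) = 1142.595 / 126.000 = 9.0682 m/s².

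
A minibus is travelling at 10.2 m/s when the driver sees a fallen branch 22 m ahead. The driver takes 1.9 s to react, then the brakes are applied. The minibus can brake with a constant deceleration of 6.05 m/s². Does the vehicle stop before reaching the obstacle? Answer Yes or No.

No

Reaction distance = 10.2000 × 1.9 = 19.380 m.
Braking distance = v²/(2a) = 104.040 / 12.100 = 8.598 m.
Total stopping distance = 19.380 + 8.598 = 27.978 m, vs 22 m available — it cannot stop in time and overshoots by 27.978 − 22 = 5.978 m.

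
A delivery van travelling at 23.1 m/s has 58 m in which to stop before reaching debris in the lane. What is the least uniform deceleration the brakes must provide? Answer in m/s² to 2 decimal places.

Required deceleration ≈ 4.60 m/s²

v² = 2a·d ⇒ a = v²/(2d) = 23.1000² / (2 × 58.000) = 533.610 / 116.000 = 4.6001 m/s².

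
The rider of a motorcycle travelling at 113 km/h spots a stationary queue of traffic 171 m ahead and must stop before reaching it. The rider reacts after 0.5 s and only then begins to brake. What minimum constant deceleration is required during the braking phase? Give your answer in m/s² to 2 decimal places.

Required deceleration ≈ 3.17 m/s²

113 km/h ÷ 3.6 = 31.3889 m/s.
Distance covered during reaction = 31.3889 × 0.5 = 15.694 m.
Distance available for braking: 171 − 15.694 = 155.306 m.
v² = 2a·d ⇒ a = v²/(2d) = 31.3889² / (2 × 155.306) = 985.263 / 310.612 = 3.1720 m/s².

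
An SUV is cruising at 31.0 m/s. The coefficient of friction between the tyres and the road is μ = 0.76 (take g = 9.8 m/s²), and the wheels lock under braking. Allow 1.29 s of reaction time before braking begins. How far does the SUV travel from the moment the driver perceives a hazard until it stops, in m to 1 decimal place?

a = μg = 0.76 × 9.8 = 7.448 m/s².
Reaction distance = v·t_r = 31.0000 × 1.29 = 39.990 m.
Braking distance = v²/(2a) = 31.0000² / (2 × 7.448) = 961.000 / 14.896 = 64.514 m.
Total = 39.990 + 64.514 = 104.504 m.

Total stopping distance ≈ 104.5 m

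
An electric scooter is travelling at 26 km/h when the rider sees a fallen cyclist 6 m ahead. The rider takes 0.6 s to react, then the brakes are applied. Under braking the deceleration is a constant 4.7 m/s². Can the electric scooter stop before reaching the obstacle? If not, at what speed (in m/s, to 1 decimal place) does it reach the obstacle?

26 km/h ÷ 3.6 = 7.2222 m/s.
Reaction distance = 7.2222 × 0.6 = 4.333 m.
Braking distance needed to stop: v²/(2a) = 52.160 / 9.400 = 5.549 m, so total needed = 4.333 + 5.549 = 9.882 m > 6 m — it cannot stop.
Distance remaining when braking begins: 6 − 4.333 = 1.667 m.
v² = v₀² − 2a·d = 52.160 − 2 × 4.700 × 1.667 = 36.490 m²/s².
v = √36.490 = 6.041 m/s.

No — it strikes the obstacle at 6.0 m/s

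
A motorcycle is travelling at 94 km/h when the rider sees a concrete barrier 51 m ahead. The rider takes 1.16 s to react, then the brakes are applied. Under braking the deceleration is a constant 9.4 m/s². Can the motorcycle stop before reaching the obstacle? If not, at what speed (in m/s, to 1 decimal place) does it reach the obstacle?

No — it strikes the obstacle at 17.1 m/s

94 km/h ÷ 3.6 = 26.1111 m/s.
Reaction distance = 26.1111 × 1.16 = 30.289 m.
Braking distance needed to stop: v²/(2a) = 681.790 / 18.800 = 36.265 m, so total needed = 30.289 + 36.265 = 66.554 m > 51 m — it cannot stop.
Distance remaining when braking begins: 51 − 30.289 = 20.711 m.
v² = v₀² − 2a·d = 681.790 − 2 × 9.400 × 20.711 = 292.423 m²/s².
v = √292.423 = 17.100 m/s.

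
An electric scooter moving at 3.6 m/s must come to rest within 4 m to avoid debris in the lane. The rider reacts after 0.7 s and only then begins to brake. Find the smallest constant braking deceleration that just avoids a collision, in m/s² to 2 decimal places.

Required deceleration ≈ 4.38 m/s²

Distance covered during reaction = 3.6000 × 0.7 = 2.520 m.
Distance available for braking: 4 − 2.520 = 1.480 m.
v² = 2a·d ⇒ a = v²/(2d) = 3.6000² / (2 × 1.480) = 12.960 / 2.960 = 4.3784 m/s².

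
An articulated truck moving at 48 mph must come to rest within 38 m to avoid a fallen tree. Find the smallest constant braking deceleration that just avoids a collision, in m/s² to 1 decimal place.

Required deceleration ≈ 6.1 m/s²

48 mph × 0.44704 = 21.4579 m/s.
v² = 2a·d ⇒ a = v²/(2d) = 21.4579² / (2 × 38.000) = 460.441 / 76.000 = 6.0584 m/s².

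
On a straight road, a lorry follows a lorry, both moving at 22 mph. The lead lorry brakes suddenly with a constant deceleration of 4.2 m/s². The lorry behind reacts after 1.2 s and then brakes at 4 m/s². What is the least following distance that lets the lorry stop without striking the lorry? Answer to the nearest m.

Minimum gap ≈ 12 m

22 mph × 0.44704 = 9.8349 m/s.
Leader travels v²/(2a_L) = 96.725 / 8.400 = 11.515 m before stopping.
Follower covers v·t_r = 9.8349 × 1.2 = 11.802 m while reacting, then v²/(2a_F) = 96.725 / 8.000 = 12.091 m while braking, for a total of 11.802 + 12.091 = 23.893 m.
Since a_F ≤ a_L and the follower starts braking later, the follower is never slower than the leader, so the closest approach is when both have stopped.
Minimum gap = 23.893 − 11.515 = 12.378 m.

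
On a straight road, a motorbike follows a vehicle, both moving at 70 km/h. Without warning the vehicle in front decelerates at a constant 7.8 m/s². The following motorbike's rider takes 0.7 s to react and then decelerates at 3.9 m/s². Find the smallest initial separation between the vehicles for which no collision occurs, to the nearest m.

70 km/h ÷ 3.6 = 19.4444 m/s.
Leader travels v²/(2a_L) = 378.085 / 15.600 = 24.236 m before stopping.
Follower covers v·t_r = 19.4444 × 0.7 = 13.611 m while reacting, then v²/(2a_F) = 378.085 / 7.800 = 48.472 m while braking, for a total of 13.611 + 48.472 = 62.083 m.
Since a_F ≤ a_L and the follower starts braking later, the follower is never slower than the leader, so the closest approach is when both have stopped.
Minimum gap = 62.083 − 24.236 = 37.847 m.

Minimum gap ≈ 38 m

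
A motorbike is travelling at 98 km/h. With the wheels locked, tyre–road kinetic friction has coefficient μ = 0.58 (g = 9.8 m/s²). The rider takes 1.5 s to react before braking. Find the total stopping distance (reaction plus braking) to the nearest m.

98 km/h ÷ 3.6 = 27.2222 m/s.
a = μg = 0.58 × 9.8 = 5.684 m/s².
Reaction distance = v·t_r = 27.2222 × 1.5 = 40.833 m.
Braking distance = v²/(2a) = 27.2222² / (2 × 5.684) = 741.048 / 11.368 = 65.187 m.
Total = 40.833 + 65.187 = 106.020 m.

Total stopping distance ≈ 106 m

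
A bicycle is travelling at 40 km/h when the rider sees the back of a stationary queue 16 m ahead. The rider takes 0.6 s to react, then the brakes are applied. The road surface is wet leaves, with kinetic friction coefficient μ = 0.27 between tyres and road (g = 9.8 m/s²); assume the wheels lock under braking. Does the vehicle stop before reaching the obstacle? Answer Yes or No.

No

40 km/h ÷ 3.6 = 11.1111 m/s.
a = μg = 0.27 × 9.8 = 2.646 m/s².
Reaction distance = 11.1111 × 0.6 = 6.667 m.
Braking distance = v²/(2a) = 123.457 / 5.292 = 23.329 m.
Total stopping distance = 6.667 + 23.329 = 29.996 m, vs 16 m available — it cannot stop in time and overshoots by 29.996 − 16 = 13.996 m.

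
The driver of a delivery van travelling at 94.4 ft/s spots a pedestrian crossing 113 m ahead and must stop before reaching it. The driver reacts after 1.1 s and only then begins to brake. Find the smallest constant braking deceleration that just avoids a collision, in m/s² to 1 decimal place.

94.4 ft/s × 0.3048 = 28.7731 m/s.
Distance covered during reaction = 28.7731 × 1.1 = 31.650 m.
Distance available for braking: 113 − 31.650 = 81.350 m.
v² = 2a·d ⇒ a = v²/(2d) = 28.7731² / (2 × 81.350) = 827.891 / 162.700 = 5.0885 m/s².

Required deceleration ≈ 5.1 m/s²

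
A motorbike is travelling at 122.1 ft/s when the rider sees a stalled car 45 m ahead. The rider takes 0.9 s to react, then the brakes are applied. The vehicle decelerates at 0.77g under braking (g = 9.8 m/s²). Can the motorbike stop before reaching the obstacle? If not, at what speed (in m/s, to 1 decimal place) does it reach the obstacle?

122.1 ft/s × 0.3048 = 37.2161 m/s.
a = 0.77 × 9.8 = 7.546 m/s².
Reaction distance = 37.2161 × 0.9 = 33.494 m.
Braking distance needed to stop: v²/(2a) = 1385.038 / 15.092 = 91.773 m, so total needed = 33.494 + 91.773 = 125.267 m > 45 m — it cannot stop.
Distance remaining when braking begins: 45 − 33.494 = 11.506 m.
v² = v₀² − 2a·d = 1385.038 − 2 × 7.546 × 11.506 = 1211.389 m²/s².
v = √1211.389 = 34.805 m/s.

No — it strikes the obstacle at 34.8 m/s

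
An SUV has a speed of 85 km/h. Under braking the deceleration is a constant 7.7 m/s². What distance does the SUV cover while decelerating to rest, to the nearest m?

Braking distance ≈ 36 m

85 km/h ÷ 3.6 = 23.6111 m/s.
Braking distance = v²/(2a) = 23.6111² / (2 × 7.700) = 557.484 / 15.400 = 36.200 m.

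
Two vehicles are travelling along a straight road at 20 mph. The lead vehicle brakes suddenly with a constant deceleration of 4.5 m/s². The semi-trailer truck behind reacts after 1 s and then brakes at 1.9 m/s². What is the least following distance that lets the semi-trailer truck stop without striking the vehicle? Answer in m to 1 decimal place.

20 mph × 0.44704 = 8.9408 m/s.
Leader travels v²/(2a_L) = 79.938 / 9.000 = 8.882 m before stopping.
Follower covers v·t_r = 8.9408 × 1 = 8.941 m while reacting, then v²/(2a_F) = 79.938 / 3.800 = 21.036 m while braking, for a total of 8.941 + 21.036 = 29.977 m.
Since a_F ≤ a_L and the follower starts braking later, the follower is never slower than the leader, so the closest approach is when both have stopped.
Minimum gap = 29.977 − 8.882 = 21.095 m.

Minimum gap ≈ 21.1 m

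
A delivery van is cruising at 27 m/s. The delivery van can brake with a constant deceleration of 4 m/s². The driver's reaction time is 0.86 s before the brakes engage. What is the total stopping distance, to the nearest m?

Reaction distance = v·t_r = 27.0000 × 0.86 = 23.220 m.
Braking distance = v²/(2a) = 27.0000² / (2 × 4.000) = 729.000 / 8.000 = 91.125 m.
Total = 23.220 + 91.125 = 114.345 m.

Total stopping distance ≈ 114 m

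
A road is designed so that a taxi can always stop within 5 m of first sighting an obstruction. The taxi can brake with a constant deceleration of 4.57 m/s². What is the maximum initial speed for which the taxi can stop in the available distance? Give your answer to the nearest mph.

Maximum speed ≈ 15 mph

v²/(2a) = d ⇒ v = √(2 × 4.570 × 5) = √45.70 = 6.7602 m/s.
6.7602 m/s ÷ 0.44704 = 15.122 mph.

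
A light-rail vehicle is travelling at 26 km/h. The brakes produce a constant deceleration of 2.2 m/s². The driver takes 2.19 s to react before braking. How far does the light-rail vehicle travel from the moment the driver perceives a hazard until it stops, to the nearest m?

Total stopping distance ≈ 28 m

26 km/h ÷ 3.6 = 7.2222 m/s.
Reaction distance = v·t_r = 7.2222 × 2.19 = 15.817 m.
Braking distance = v²/(2a) = 7.2222² / (2 × 2.200) = 52.160 / 4.400 = 11.855 m.
Total = 15.817 + 11.855 = 27.672 m.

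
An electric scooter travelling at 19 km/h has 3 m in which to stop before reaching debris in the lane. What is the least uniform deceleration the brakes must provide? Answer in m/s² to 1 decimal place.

Required deceleration ≈ 4.6 m/s²

19 km/h ÷ 3.6 = 5.2778 m/s.
v² = 2a·d ⇒ a = v²/(2d) = 5.2778² / (2 × 3.000) = 27.855 / 6.000 = 4.6425 m/s².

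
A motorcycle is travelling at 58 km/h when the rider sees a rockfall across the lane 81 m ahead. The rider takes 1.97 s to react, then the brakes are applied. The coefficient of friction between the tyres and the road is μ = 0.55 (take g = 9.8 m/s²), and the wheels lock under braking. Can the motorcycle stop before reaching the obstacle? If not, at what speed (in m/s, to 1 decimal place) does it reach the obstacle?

58 km/h ÷ 3.6 = 16.1111 m/s.
a = μg = 0.55 × 9.8 = 5.390 m/s².
Reaction distance = 16.1111 × 1.97 = 31.739 m.
Braking distance = v²/(2a) = 259.568 / 10.780 = 24.079 m.
Total stopping distance = 31.739 + 24.079 = 55.818 m, vs 81 m available — it stops with 81 − 55.818 = 25.182 m to spare.

Yes — it stops about 25.2 m short of the obstacle, so it never reaches it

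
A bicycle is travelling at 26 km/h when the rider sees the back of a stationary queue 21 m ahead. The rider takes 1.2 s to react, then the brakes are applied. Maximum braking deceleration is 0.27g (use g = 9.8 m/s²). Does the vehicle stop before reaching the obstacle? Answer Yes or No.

Yes

26 km/h ÷ 3.6 = 7.2222 m/s.
a = 0.27 × 9.8 = 2.646 m/s².
Reaction distance = 7.2222 × 1.2 = 8.667 m.
Braking distance = v²/(2a) = 52.160 / 5.292 = 9.856 m.
Total stopping distance = 8.667 + 9.856 = 18.523 m, vs 21 m available — it stops with 21 − 18.523 = 2.477 m to spare.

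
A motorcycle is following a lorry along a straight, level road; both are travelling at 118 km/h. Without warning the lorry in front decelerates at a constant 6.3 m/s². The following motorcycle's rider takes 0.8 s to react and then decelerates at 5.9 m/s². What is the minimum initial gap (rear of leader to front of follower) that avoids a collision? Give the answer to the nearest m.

118 km/h ÷ 3.6 = 32.7778 m/s.
Leader travels v²/(2a_L) = 1074.384 / 12.600 = 85.269 m before stopping.
Follower covers v·t_r = 32.7778 × 0.8 = 26.222 m while reacting, then v²/(2a_F) = 1074.384 / 11.800 = 91.049 m while braking, for a total of 26.222 + 91.049 = 117.271 m.
Since a_F ≤ a_L and the follower starts braking later, the follower is never slower than the leader, so the closest approach is when both have stopped.
Minimum gap = 117.271 − 85.269 = 32.002 m.

Minimum gap ≈ 32 m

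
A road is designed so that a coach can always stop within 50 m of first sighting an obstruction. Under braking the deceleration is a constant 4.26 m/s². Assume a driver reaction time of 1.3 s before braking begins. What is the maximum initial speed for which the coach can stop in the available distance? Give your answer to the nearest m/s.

Stopping distance: v·t_r + v²/(2a) = 50 with t_r = 1.3 s and a = 4.260 m/s².
So v² + 11.076 v − 426.00 = 0.
Positive root: v = −a·t_r + √((a·t_r)² + 2a·d) = −5.538 + √(30.669 + 426.00) = 15.8318 m/s.

Maximum speed ≈ 16 m/s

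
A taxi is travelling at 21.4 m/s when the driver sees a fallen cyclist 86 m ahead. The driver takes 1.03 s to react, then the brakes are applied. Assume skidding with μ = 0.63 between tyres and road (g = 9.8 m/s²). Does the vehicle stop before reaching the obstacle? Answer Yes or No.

Yes

a = μg = 0.63 × 9.8 = 6.174 m/s².
Reaction distance = 21.4000 × 1.03 = 22.042 m.
Braking distance = v²/(2a) = 457.960 / 12.348 = 37.088 m.
Total stopping distance = 22.042 + 37.088 = 59.130 m, vs 86 m available — it stops with 86 − 59.130 = 26.870 m to spare.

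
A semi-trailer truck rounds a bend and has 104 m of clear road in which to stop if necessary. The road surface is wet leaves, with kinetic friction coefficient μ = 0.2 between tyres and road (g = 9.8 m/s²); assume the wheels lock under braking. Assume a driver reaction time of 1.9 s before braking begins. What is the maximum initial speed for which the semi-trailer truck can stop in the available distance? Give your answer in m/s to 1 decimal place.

Maximum speed ≈ 16.8 m/s

a = μg = 0.2 × 9.8 = 1.960 m/s².
Stopping distance: v·t_r + v²/(2a) = 104 with t_r = 1.9 s and a = 1.960 m/s².
So v² + 7.448 v − 407.68 = 0.
Positive root: v = −a·t_r + √((a·t_r)² + 2a·d) = −3.724 + √(13.868 + 407.68) = 16.8076 m/s.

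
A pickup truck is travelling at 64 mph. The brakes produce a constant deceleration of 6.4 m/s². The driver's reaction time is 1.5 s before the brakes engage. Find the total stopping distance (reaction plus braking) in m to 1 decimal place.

64 mph × 0.44704 = 28.6106 m/s.
Reaction distance = v·t_r = 28.6106 × 1.5 = 42.916 m.
Braking distance = v²/(2a) = 28.6106² / (2 × 6.400) = 818.566 / 12.800 = 63.950 m.
Total = 42.916 + 63.950 = 106.866 m.

Total stopping distance ≈ 106.9 m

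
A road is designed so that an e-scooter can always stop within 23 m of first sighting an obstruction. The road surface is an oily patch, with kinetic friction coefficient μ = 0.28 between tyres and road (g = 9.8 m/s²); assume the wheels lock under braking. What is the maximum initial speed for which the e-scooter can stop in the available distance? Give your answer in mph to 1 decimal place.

Maximum speed ≈ 25.1 mph

a = μg = 0.28 × 9.8 = 2.744 m/s².
v²/(2a) = d ⇒ v = √(2 × 2.744 × 23) = √126.22 = 11.2348 m/s.
11.2348 m/s ÷ 0.44704 = 25.132 mph.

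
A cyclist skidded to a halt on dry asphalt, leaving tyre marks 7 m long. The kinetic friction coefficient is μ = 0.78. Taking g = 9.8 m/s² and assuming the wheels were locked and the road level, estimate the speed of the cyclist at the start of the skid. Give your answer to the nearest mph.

Deceleration a = μg = 0.78 × 9.8 = 7.644 m/s².
v = √(2a·d) = √(2 × 7.644 × 7) = √107.016 = 10.3449 m/s.
= 10.3449 ÷ 0.44704 = 23.141 mph.

Initial speed ≈ 23 mph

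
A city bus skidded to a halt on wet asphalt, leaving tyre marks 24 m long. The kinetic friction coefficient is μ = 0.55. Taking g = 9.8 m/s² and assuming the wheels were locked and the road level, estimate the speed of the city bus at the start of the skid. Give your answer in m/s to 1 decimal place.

Initial speed ≈ 16.1 m/s

Deceleration a = μg = 0.55 × 9.8 = 5.390 m/s².
v = √(2a·d) = √(2 × 5.390 × 24) = √258.720 = 16.0848 m/s.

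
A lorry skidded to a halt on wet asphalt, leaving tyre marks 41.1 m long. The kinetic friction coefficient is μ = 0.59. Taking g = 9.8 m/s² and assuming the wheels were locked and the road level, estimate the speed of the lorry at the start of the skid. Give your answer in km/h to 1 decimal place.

Deceleration a = μg = 0.59 × 9.8 = 5.782 m/s².
v = √(2a·d) = √(2 × 5.782 × 41.1) = √475.280 = 21.8009 m/s.
= 21.8009 × 3.6 = 78.483 km/h.

Initial speed ≈ 78.5 km/h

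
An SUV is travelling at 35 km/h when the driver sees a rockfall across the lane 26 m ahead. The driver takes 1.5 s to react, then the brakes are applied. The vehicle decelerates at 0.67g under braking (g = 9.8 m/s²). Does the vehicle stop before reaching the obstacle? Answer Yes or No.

35 km/h ÷ 3.6 = 9.7222 m/s.
a = 0.67 × 9.8 = 6.566 m/s².
Reaction distance = 9.7222 × 1.5 = 14.583 m.
Braking distance = v²/(2a) = 94.521 / 13.132 = 7.198 m.
Total stopping distance = 14.583 + 7.198 = 21.781 m, vs 26 m available — it stops with 26 − 21.781 = 4.219 m to spare.

Yes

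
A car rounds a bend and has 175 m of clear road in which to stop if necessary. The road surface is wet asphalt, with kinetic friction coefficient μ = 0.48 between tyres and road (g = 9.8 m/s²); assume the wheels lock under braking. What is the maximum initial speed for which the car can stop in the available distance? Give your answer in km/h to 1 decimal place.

a = μg = 0.48 × 9.8 = 4.704 m/s².
v²/(2a) = d ⇒ v = √(2 × 4.704 × 175) = √1646.40 = 40.5759 m/s.
40.5759 m/s × 3.6 = 146.073 km/h.

Maximum speed ≈ 146.1 km/h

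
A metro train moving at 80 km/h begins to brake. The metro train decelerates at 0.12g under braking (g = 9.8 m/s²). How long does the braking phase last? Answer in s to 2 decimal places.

80 km/h ÷ 3.6 = 22.2222 m/s.
a = 0.12 × 9.8 = 1.176 m/s².
Braking time = v/a = 22.2222 / 1.176 = 18.896 s.

Braking time ≈ 18.90 s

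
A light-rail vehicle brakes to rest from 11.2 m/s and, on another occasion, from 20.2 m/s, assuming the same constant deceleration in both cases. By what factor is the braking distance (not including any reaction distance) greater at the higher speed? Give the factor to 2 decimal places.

Braking distance d = v²/(2a), so with a fixed, d ∝ v².
Factor = (20.2/11.2)² = 1.8036² = 3.2530.

Factor ≈ 3.25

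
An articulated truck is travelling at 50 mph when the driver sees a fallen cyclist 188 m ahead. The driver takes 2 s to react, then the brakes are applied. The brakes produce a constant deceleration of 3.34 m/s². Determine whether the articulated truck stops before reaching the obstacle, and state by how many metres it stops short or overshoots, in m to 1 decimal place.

Yes — it stops 68.5 m short of the obstacle

50 mph × 0.44704 = 22.3520 m/s.
Reaction distance = 22.3520 × 2 = 44.704 m.
Braking distance = v²/(2a) = 499.612 / 6.680 = 74.792 m.
Total stopping distance = 44.704 + 74.792 = 119.496 m, vs 188 m available — it stops with 188 − 119.496 = 68.504 m to spare.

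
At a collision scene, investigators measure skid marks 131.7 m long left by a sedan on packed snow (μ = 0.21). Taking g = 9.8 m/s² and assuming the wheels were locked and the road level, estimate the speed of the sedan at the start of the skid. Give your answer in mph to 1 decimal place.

Initial speed ≈ 52.1 mph

Deceleration a = μg = 0.21 × 9.8 = 2.058 m/s².
v = √(2a·d) = √(2 × 2.058 × 131.7) = √542.077 = 23.2825 m/s.
= 23.2825 ÷ 0.44704 = 52.081 mph.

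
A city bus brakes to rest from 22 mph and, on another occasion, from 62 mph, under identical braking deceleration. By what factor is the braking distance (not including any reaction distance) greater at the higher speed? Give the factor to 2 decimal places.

Braking distance d = v²/(2a), so with a fixed, d ∝ v².
Factor = (62/22)² = 2.8182² = 7.9423.

Factor ≈ 7.94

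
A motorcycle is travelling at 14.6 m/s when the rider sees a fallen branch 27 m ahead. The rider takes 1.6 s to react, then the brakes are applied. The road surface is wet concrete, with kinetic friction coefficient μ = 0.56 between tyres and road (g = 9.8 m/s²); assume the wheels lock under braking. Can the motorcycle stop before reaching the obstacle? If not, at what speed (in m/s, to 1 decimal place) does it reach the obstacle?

a = μg = 0.56 × 9.8 = 5.488 m/s².
Reaction distance = 14.6000 × 1.6 = 23.360 m.
Braking distance needed to stop: v²/(2a) = 213.160 / 10.976 = 19.421 m, so total needed = 23.360 + 19.421 = 42.781 m > 27 m — it cannot stop.
Distance remaining when braking begins: 27 − 23.360 = 3.640 m.
v² = v₀² − 2a·d = 213.160 − 2 × 5.488 × 3.640 = 173.207 m²/s².
v = √173.207 = 13.161 m/s.

No — it strikes the obstacle at 13.2 m/s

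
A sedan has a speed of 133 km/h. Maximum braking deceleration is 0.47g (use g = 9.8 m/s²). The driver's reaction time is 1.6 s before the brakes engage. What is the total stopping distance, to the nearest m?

Total stopping distance ≈ 207 m

133 km/h ÷ 3.6 = 36.9444 m/s.
a = 0.47 × 9.8 = 4.606 m/s².
Reaction distance = v·t_r = 36.9444 × 1.6 = 59.111 m.
Braking distance = v²/(2a) = 36.9444² / (2 × 4.606) = 1364.889 / 9.212 = 148.164 m.
Total = 59.111 + 148.164 = 207.275 m.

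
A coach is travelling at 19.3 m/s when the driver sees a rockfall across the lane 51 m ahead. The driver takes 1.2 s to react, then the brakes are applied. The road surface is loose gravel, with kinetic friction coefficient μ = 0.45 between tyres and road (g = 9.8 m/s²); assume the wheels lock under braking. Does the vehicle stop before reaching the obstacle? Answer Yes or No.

a = μg = 0.45 × 9.8 = 4.410 m/s².
Reaction distance = 19.3000 × 1.2 = 23.160 m.
Braking distance = v²/(2a) = 372.490 / 8.820 = 42.232 m.
Total stopping distance = 23.160 + 42.232 = 65.392 m, vs 51 m available — it cannot stop in time and overshoots by 65.392 − 51 = 14.392 m.

No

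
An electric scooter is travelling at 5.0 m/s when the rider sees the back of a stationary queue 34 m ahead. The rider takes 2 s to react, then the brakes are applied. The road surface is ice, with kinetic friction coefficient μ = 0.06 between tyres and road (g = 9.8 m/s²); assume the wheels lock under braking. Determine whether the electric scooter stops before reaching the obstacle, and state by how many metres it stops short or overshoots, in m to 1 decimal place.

Yes — it stops 2.7 m short of the obstacle

a = μg = 0.06 × 9.8 = 0.588 m/s².
Reaction distance = 5.0000 × 2 = 10.000 m.
Braking distance = v²/(2a) = 25.000 / 1.176 = 21.259 m.
Total stopping distance = 10.000 + 21.259 = 31.259 m, vs 34 m available — it stops with 34 − 31.259 = 2.741 m to spare.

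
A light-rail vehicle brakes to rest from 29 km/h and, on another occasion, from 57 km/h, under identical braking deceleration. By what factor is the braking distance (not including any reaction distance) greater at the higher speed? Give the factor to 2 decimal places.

Braking distance d = v²/(2a), so with a fixed, d ∝ v².
Factor = (57/29)² = 1.9655² = 3.8632.

Factor ≈ 3.86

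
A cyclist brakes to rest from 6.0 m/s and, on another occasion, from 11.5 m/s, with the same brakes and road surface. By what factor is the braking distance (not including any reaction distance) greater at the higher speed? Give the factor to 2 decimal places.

Braking distance d = v²/(2a), so with a fixed, d ∝ v².
Factor = (11.5/6.0)² = 1.9167² = 3.6737.

Factor ≈ 3.67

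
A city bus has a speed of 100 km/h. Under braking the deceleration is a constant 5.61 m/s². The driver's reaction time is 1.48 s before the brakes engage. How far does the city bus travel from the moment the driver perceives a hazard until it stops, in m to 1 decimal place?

Total stopping distance ≈ 109.9 m

100 km/h ÷ 3.6 = 27.7778 m/s.
Reaction distance = v·t_r = 27.7778 × 1.48 = 41.111 m.
Braking distance = v²/(2a) = 27.7778² / (2 × 5.610) = 771.606 / 11.220 = 68.771 m.
Total = 41.111 + 68.771 = 109.882 m.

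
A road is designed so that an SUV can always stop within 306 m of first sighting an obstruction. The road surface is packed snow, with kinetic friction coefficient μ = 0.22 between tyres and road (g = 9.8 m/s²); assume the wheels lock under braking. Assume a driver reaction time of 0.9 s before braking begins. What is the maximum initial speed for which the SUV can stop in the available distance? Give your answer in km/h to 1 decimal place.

a = μg = 0.22 × 9.8 = 2.156 m/s².
Stopping distance: v·t_r + v²/(2a) = 306 with t_r = 0.9 s and a = 2.156 m/s².
So v² + 3.881 v − 1319.47 = 0.
Positive root: v = −a·t_r + √((a·t_r)² + 2a·d) = −1.940 + √(3.764 + 1319.47) = 34.4363 m/s.
34.4363 m/s × 3.6 = 123.971 km/h.

Maximum speed ≈ 124.0 km/h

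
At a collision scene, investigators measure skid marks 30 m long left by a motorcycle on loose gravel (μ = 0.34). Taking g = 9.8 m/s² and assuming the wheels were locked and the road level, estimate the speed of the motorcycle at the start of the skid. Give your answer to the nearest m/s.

Deceleration a = μg = 0.34 × 9.8 = 3.332 m/s².
v = √(2a·d) = √(2 × 3.332 × 30) = √199.920 = 14.1393 m/s.

Initial speed ≈ 14 m/s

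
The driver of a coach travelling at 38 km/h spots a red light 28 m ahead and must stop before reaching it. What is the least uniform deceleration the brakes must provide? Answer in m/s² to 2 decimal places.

Required deceleration ≈ 1.99 m/s²

38 km/h ÷ 3.6 = 10.5556 m/s.
v² = 2a·d ⇒ a = v²/(2d) = 10.5556² / (2 × 28.000) = 111.421 / 56.000 = 1.9897 m/s².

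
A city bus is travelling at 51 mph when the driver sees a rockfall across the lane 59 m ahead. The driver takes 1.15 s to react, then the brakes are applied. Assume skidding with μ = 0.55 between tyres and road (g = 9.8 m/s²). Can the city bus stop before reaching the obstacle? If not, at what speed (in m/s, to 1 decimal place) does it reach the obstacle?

No — it strikes the obstacle at 12.9 m/s

51 mph × 0.44704 = 22.7990 m/s.
a = μg = 0.55 × 9.8 = 5.390 m/s².
Reaction distance = 22.7990 × 1.15 = 26.219 m.
Braking distance needed to stop: v²/(2a) = 519.794 / 10.780 = 48.218 m, so total needed = 26.219 + 48.218 = 74.437 m > 59 m — it cannot stop.
Distance remaining when braking begins: 59 − 26.219 = 32.781 m.
v² = v₀² − 2a·d = 519.794 − 2 × 5.390 × 32.781 = 166.415 m²/s².
v = √166.415 = 12.900 m/s.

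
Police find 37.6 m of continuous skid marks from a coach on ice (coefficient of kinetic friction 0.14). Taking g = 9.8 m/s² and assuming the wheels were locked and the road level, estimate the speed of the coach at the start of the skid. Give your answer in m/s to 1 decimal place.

Initial speed ≈ 10.2 m/s

Deceleration a = μg = 0.14 × 9.8 = 1.372 m/s².
v = √(2a·d) = √(2 × 1.372 × 37.6) = √103.174 = 10.1575 m/s.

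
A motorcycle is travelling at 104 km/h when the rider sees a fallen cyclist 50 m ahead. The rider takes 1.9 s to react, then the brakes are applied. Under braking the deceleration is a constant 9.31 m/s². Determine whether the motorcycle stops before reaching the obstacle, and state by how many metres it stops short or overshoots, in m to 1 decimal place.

104 km/h ÷ 3.6 = 28.8889 m/s.
Reaction distance = 28.8889 × 1.9 = 54.889 m.
Braking distance = v²/(2a) = 834.569 / 18.620 = 44.821 m.
Total stopping distance = 54.889 + 44.821 = 99.710 m, vs 50 m available — it cannot stop in time and overshoots by 99.710 − 50 = 49.710 m.

No — it overshoots by 49.7 m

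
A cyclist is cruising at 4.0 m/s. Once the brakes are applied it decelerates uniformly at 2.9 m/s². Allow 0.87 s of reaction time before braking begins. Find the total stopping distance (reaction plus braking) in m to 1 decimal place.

Total stopping distance ≈ 6.2 m

Reaction distance = v·t_r = 4.0000 × 0.87 = 3.480 m.
Braking distance = v²/(2a) = 4.0000² / (2 × 2.900) = 16.000 / 5.800 = 2.759 m.
Total = 3.480 + 2.759 = 6.239 m.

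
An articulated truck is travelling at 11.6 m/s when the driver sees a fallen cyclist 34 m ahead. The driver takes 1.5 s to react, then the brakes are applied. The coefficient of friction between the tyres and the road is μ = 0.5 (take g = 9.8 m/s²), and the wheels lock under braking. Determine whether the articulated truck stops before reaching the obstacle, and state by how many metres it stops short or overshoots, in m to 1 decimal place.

Yes — it stops 2.9 m short of the obstacle

a = μg = 0.5 × 9.8 = 4.900 m/s².
Reaction distance = 11.6000 × 1.5 = 17.400 m.
Braking distance = v²/(2a) = 134.560 / 9.800 = 13.731 m.
Total stopping distance = 17.400 + 13.731 = 31.131 m, vs 34 m available — it stops with 34 − 31.131 = 2.869 m to spare.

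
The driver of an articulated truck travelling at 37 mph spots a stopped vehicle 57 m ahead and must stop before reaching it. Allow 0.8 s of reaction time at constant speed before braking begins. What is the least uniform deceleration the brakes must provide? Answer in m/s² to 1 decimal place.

Required deceleration ≈ 3.1 m/s²

37 mph × 0.44704 = 16.5405 m/s.
Distance covered during reaction = 16.5405 × 0.8 = 13.232 m.
Distance available for braking: 57 − 13.232 = 43.768 m.
v² = 2a·d ⇒ a = v²/(2d) = 16.5405² / (2 × 43.768) = 273.588 / 87.536 = 3.1254 m/s².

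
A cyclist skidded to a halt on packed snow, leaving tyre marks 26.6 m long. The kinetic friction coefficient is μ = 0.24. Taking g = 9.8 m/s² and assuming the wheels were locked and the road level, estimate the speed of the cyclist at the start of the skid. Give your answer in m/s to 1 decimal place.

Initial speed ≈ 11.2 m/s

Deceleration a = μg = 0.24 × 9.8 = 2.352 m/s².
v = √(2a·d) = √(2 × 2.352 × 26.6) = √125.126 = 11.1860 m/s.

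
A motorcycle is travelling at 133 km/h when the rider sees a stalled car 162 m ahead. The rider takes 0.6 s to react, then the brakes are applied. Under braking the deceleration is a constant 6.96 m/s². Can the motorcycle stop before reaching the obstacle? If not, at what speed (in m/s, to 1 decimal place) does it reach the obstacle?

Yes — it stops about 41.8 m short of the obstacle, so it never reaches it

133 km/h ÷ 3.6 = 36.9444 m/s.
Reaction distance = 36.9444 × 0.6 = 22.167 m.
Braking distance = v²/(2a) = 1364.889 / 13.920 = 98.052 m.
Total stopping distance = 22.167 + 98.052 = 120.219 m, vs 162 m available — it stops with 162 − 120.219 = 41.781 m to spare.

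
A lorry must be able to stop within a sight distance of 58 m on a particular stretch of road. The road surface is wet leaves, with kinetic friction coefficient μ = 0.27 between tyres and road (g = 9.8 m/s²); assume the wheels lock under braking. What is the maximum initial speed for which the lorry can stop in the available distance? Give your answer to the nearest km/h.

a = μg = 0.27 × 9.8 = 2.646 m/s².
v²/(2a) = d ⇒ v = √(2 × 2.646 × 58) = √306.94 = 17.5197 m/s.
17.5197 m/s × 3.6 = 63.071 km/h.

Maximum speed ≈ 63 km/h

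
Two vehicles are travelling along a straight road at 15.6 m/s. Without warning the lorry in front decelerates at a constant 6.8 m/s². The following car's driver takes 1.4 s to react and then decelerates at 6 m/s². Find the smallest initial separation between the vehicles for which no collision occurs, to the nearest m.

Minimum gap ≈ 24 m

Leader travels v²/(2a_L) = 243.360 / 13.600 = 17.894 m before stopping.
Follower covers v·t_r = 15.6000 × 1.4 = 21.840 m while reacting, then v²/(2a_F) = 243.360 / 12.000 = 20.280 m while braking, for a total of 21.840 + 20.280 = 42.120 m.
Since a_F ≤ a_L and the follower starts braking later, the follower is never slower than the leader, so the closest approach is when both have stopped.
Minimum gap = 42.120 − 17.894 = 24.226 m.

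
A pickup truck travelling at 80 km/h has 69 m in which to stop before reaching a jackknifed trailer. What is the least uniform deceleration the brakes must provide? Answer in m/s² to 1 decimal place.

80 km/h ÷ 3.6 = 22.2222 m/s.
v² = 2a·d ⇒ a = v²/(2d) = 22.2222² / (2 × 69.000) = 493.826 / 138.000 = 3.5784 m/s².

Required deceleration ≈ 3.6 m/s²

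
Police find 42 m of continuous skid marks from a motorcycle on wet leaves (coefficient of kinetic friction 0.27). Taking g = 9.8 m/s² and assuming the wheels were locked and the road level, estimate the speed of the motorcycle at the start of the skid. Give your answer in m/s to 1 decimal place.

Deceleration a = μg = 0.27 × 9.8 = 2.646 m/s².
v = √(2a·d) = √(2 × 2.646 × 42) = √222.264 = 14.9085 m/s.

Initial speed ≈ 14.9 m/s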